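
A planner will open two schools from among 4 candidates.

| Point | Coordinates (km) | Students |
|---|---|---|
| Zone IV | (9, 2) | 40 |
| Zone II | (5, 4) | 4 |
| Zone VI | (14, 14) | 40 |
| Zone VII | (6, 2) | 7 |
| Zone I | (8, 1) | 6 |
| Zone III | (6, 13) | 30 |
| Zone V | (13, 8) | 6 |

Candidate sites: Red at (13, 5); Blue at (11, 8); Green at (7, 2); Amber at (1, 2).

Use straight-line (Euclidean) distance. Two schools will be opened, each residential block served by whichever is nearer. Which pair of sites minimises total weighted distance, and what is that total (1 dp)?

{Blue, Green}, total 599.3

Evaluate every pair (each demand assigned to the nearer of the two):
  {Blue, Green}: total = 599.3
  {Red, Green}: total = 805.9
  {Red, Blue}: total = 813.0
  {Blue, Amber}: total = 840.8
  {Red, Amber}: total = 990.4
  {Green, Amber}: total = 1044.8
Best pair: {Blue, Green} with total 599.3.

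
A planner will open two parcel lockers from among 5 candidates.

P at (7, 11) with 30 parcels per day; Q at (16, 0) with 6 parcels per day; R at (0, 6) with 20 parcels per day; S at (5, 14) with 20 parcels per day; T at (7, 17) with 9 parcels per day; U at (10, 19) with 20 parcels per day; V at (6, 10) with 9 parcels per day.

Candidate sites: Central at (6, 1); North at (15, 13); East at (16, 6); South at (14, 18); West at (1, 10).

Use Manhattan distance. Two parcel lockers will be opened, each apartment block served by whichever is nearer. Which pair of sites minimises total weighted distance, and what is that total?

{South, West}, total 807

Evaluate every pair (each demand assigned to the nearer of the two):
  {South, West}: total = 807
  {North, West}: total = 927
  {East, West}: total = 1028
  {Central, West}: total = 1058
  {Central, South}: total = 1129
  {Central, North}: total = 1215
  {North, East}: total = 1312
  {North, South}: total = 1324
  {East, South}: total = 1334
  {Central, East}: total = 1480
Best pair: {South, West} with total 807.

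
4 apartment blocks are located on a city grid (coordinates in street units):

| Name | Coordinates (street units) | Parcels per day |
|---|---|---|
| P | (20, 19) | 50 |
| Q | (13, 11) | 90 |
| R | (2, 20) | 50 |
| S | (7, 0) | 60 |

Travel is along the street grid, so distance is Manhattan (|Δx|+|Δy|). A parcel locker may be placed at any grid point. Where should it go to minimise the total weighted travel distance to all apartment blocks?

(13, 11)

Manhattan distance separates: Σwᵢ(|x−xᵢ|+|y−yᵢ|) = Σwᵢ|x−xᵢ| + Σwᵢ|y−yᵢ|, so x and y are optimised independently as 1-D weighted medians.
Total weight W = 250; half = 125.
x-coordinate, sorted with cumulative weight:
  x=2 (R, w=50) cum 50
  x=7 (S, w=60) cum 110
  x=13 (Q, w=90) cum 200  ← median
  x=20 (P, w=50) cum 250
⇒ x* = 13
y-coordinate, sorted with cumulative weight:
  y=0 (S, w=60) cum 60
  y=11 (Q, w=90) cum 150  ← median
  y=19 (P, w=50) cum 200
  y=20 (R, w=50) cum 250
⇒ y* = 11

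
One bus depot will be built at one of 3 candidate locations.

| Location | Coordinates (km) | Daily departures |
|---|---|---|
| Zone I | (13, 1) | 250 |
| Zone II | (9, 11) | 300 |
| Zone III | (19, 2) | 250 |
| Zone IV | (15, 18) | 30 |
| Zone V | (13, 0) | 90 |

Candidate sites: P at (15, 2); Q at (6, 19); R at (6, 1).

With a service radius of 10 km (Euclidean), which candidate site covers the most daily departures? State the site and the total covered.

Coverage radius r = 10 km; a point is covered iff (Δx)²+(Δy)² ≤ 10² = 100.
  P (15, 2): covers {Zone I, Zone III, Zone V} → 590
  Q (6, 19): covers {Zone II, Zone IV} → 330
  R (6, 1): covers {Zone I, Zone V} → 340
Maximum coverage at P: 590 daily departures.

P, covering 590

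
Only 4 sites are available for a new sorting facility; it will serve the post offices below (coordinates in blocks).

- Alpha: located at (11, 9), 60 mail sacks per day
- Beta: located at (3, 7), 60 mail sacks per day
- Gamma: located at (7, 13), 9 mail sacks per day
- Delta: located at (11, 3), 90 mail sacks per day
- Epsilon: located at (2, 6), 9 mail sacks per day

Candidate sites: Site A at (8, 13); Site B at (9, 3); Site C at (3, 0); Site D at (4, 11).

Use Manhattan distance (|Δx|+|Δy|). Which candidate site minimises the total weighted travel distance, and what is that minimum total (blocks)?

Site B, total 1458 blocks

Total weighted distance at each candidate:
  Site A (8, 13): total = 2376
  Site B (9, 3): total = 1458
  Site C (3, 0): total = 2646
  Site D (4, 11): total = 2298
Minimum is at Site B with total 1458 blocks.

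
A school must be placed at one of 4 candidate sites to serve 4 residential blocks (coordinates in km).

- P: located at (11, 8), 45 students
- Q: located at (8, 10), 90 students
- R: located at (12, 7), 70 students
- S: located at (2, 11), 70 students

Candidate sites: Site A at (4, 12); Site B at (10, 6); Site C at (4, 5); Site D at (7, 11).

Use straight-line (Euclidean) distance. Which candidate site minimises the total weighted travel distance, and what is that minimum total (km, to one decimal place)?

Site D, total 1150.5 km

Total weighted distance at each candidate:
  Site A (4, 12): total = 1582.2
  Site B (10, 6): total = 1320.0
  Site C (4, 5): total = 1938.9
  Site D (7, 11): total = 1150.5
Minimum is at Site D with total 1150.5 km.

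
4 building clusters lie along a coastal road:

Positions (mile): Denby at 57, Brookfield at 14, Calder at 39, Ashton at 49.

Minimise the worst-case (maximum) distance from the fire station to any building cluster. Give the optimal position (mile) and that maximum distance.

location 35.5, max distance 21.5

The 1-center on a line is the midpoint of the two extreme points: leftmost at 14, rightmost at 57.
Optimal location = (14 + 57)/2 = 35.5; maximum distance = (57 − 14)/2 = 21.5.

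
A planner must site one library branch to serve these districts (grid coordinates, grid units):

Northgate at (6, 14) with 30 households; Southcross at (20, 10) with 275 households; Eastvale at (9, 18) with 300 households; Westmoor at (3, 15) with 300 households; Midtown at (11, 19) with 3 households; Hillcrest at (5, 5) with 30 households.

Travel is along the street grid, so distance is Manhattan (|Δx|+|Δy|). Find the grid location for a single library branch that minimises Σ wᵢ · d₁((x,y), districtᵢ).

Manhattan distance separates: Σwᵢ(|x−xᵢ|+|y−yᵢ|) = Σwᵢ|x−xᵢ| + Σwᵢ|y−yᵢ|, so x and y are optimised independently as 1-D weighted medians.
Total weight W = 938; half = 469.
x-coordinate, sorted with cumulative weight:
  x=3 (Westmoor, w=300) cum 300
  x=5 (Hillcrest, w=30) cum 330
  x=6 (Northgate, w=30) cum 360
  x=9 (Eastvale, w=300) cum 660  ← median
  x=11 (Midtown, w=3) cum 663
  x=20 (Southcross, w=275) cum 938
⇒ x* = 9
y-coordinate, sorted with cumulative weight:
  y=5 (Hillcrest, w=30) cum 30
  y=10 (Southcross, w=275) cum 305
  y=14 (Northgate, w=30) cum 335
  y=15 (Westmoor, w=300) cum 635  ← median
  y=18 (Eastvale, w=300) cum 935
  y=19 (Midtown, w=3) cum 938
⇒ y* = 15

(9, 15)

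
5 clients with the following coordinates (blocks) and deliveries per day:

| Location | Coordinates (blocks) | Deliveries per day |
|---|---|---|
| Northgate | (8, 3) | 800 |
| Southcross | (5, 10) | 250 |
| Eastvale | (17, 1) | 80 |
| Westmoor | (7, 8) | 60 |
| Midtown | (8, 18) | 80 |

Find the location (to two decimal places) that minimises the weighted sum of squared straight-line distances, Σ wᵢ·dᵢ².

(7.93, 5.43)

The minimiser of Σwᵢ‖p−pᵢ‖² is the weighted centroid p* = (Σwᵢpᵢ)/(Σwᵢ).
Σwᵢ = 1270.
Σwᵢxᵢ = 800·8 + 250·5 + 80·17 + 60·7 + 80·8 = 10070.
Σwᵢyᵢ = 800·3 + 250·10 + 80·1 + 60·8 + 80·18 = 6900.
x* = 10070/1270 = 7.93, y* = 6900/1270 = 5.43.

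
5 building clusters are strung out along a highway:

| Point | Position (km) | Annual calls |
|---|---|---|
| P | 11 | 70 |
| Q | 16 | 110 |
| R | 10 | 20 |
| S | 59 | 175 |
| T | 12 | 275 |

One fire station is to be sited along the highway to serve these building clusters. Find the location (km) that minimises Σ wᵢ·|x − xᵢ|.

x = 12

For a sum of weighted absolute distances on a line, the optimum is the weighted median (not the mean). Total weight W = 650; half-weight = 325.
Sort by position and accumulate weight:
  km 10 (R, w=20) → cum 20
  km 11 (P, w=70) → cum 90
  km 12 (T, w=275) → cum 365  ≥ 325 → median here
  km 16 (Q, w=110) → cum 475
  km 59 (S, w=175) → cum 650
Optimal location: km 12.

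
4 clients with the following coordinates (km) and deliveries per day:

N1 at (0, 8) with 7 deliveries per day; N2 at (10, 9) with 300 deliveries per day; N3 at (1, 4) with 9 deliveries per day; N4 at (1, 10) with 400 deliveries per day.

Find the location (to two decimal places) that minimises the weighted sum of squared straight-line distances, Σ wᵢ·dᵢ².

The minimiser of Σwᵢ‖p−pᵢ‖² is the weighted centroid p* = (Σwᵢpᵢ)/(Σwᵢ).
Σwᵢ = 716.
Σwᵢxᵢ = 7·0 + 300·10 + 9·1 + 400·1 = 3409.
Σwᵢyᵢ = 7·8 + 300·9 + 9·4 + 400·10 = 6792.
x* = 3409/716 = 4.76, y* = 6792/716 = 9.49.

(4.76, 9.49)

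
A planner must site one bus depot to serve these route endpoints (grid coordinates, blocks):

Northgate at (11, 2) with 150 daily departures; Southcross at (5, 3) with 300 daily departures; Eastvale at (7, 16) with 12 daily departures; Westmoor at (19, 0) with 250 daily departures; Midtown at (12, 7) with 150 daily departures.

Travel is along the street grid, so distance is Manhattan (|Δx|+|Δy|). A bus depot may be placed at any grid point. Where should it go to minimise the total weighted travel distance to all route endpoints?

Manhattan distance separates: Σwᵢ(|x−xᵢ|+|y−yᵢ|) = Σwᵢ|x−xᵢ| + Σwᵢ|y−yᵢ|, so x and y are optimised independently as 1-D weighted medians.
Total weight W = 862; half = 431.
x-coordinate, sorted with cumulative weight:
  x=5 (Southcross, w=300) cum 300
  x=7 (Eastvale, w=12) cum 312
  x=11 (Northgate, w=150) cum 462  ← median
  x=12 (Midtown, w=150) cum 612
  x=19 (Westmoor, w=250) cum 862
⇒ x* = 11
y-coordinate, sorted with cumulative weight:
  y=0 (Westmoor, w=250) cum 250
  y=2 (Northgate, w=150) cum 400
  y=3 (Southcross, w=300) cum 700  ← median
  y=7 (Midtown, w=150) cum 850
  y=16 (Eastvale, w=12) cum 862
⇒ y* = 3

(11, 3)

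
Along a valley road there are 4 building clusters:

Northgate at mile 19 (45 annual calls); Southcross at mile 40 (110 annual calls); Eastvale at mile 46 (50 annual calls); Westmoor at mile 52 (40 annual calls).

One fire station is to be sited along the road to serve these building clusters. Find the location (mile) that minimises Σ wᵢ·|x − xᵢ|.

For a sum of weighted absolute distances on a line, the optimum is the weighted median (not the mean). Total weight W = 245; half-weight = 122.5.
Sort by position and accumulate weight:
  mile 19 (Northgate, w=45) → cum 45
  mile 40 (Southcross, w=110) → cum 155  ≥ 122.5 → median here
  mile 46 (Eastvale, w=50) → cum 205
  mile 52 (Westmoor, w=40) → cum 245
Optimal location: mile 40.

x = 40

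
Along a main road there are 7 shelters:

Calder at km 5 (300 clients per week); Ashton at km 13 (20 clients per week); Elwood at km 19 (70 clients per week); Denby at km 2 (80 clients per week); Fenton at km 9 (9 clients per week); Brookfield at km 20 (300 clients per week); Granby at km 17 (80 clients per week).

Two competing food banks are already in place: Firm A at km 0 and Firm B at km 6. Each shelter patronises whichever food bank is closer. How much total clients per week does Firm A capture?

80

The indifferent point is the midpoint (0+6)/2 = 3; shelters left of it (closer to Firm A at 0) go to Firm A, those right go to Firm B.
  Denby at 2 (w=80) → Firm A
  Calder at 5 (w=300) → Firm B
  Fenton at 9 (w=9) → Firm B
  Ashton at 13 (w=20) → Firm B
  Granby at 17 (w=80) → Firm B
  Elwood at 19 (w=70) → Firm B
  Brookfield at 20 (w=300) → Firm B
Firm A captures 80; Firm B captures 779.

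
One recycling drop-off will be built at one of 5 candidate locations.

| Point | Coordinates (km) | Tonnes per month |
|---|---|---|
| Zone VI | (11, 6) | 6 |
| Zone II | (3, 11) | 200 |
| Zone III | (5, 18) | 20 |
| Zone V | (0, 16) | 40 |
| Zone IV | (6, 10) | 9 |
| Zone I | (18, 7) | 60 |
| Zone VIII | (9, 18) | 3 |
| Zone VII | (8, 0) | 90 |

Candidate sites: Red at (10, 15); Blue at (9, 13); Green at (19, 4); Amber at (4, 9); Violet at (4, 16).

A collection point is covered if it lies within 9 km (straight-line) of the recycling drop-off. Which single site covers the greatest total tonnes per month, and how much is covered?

Violet, covering 272

Coverage radius r = 9 km; a point is covered iff (Δx)²+(Δy)² ≤ 9² = 81.
  Red (10, 15): covers {Zone II, Zone III, Zone IV, Zone VIII} → 232
  Blue (9, 13): covers {Zone VI, Zone II, Zone III, Zone IV, Zone VIII} → 238
  Green (19, 4): covers {Zone VI, Zone I} → 66
  Amber (4, 9): covers {Zone VI, Zone II, Zone V, Zone IV} → 255
  Violet (4, 16): covers {Zone II, Zone III, Zone V, Zone IV, Zone VIII} → 272
Maximum coverage at Violet: 272 tonnes per month.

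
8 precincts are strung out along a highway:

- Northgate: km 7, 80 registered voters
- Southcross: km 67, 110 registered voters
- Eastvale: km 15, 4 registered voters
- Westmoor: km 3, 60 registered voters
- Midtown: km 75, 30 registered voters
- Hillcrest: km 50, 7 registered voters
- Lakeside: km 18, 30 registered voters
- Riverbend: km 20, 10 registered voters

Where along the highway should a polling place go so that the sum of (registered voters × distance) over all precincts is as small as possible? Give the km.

x = 18

For a sum of weighted absolute distances on a line, the optimum is the weighted median (not the mean). Total weight W = 331; half-weight = 165.5.
Sort by position and accumulate weight:
  km 3 (Westmoor, w=60) → cum 60
  km 7 (Northgate, w=80) → cum 140
  km 15 (Eastvale, w=4) → cum 144
  km 18 (Lakeside, w=30) → cum 174  ≥ 165.5 → median here
  km 20 (Riverbend, w=10) → cum 184
  km 50 (Hillcrest, w=7) → cum 191
  km 67 (Southcross, w=110) → cum 301
  km 75 (Midtown, w=30) → cum 331
Optimal location: km 18.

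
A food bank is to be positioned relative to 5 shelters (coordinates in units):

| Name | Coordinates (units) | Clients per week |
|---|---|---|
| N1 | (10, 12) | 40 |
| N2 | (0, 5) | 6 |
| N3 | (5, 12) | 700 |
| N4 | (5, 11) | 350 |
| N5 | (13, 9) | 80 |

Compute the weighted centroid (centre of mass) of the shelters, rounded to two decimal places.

The minimiser of Σwᵢ‖p−pᵢ‖² is the weighted centroid p* = (Σwᵢpᵢ)/(Σwᵢ).
Σwᵢ = 1176.
Σwᵢxᵢ = 40·10 + 6·0 + 700·5 + 350·5 + 80·13 = 6690.
Σwᵢyᵢ = 40·12 + 6·5 + 700·12 + 350·11 + 80·9 = 13480.
x* = 6690/1176 = 5.69, y* = 13480/1176 = 11.46.

(5.69, 11.46)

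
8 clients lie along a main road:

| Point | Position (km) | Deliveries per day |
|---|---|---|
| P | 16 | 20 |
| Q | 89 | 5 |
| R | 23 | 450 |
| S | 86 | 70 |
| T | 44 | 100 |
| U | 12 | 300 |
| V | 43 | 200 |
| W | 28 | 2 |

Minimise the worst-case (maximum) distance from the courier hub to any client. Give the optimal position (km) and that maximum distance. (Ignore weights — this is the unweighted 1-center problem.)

location 50.5, max distance 38.5

The 1-center on a line is the midpoint of the two extreme points: leftmost at 12, rightmost at 89.
Optimal location = (12 + 89)/2 = 50.5; maximum distance = (89 − 12)/2 = 38.5.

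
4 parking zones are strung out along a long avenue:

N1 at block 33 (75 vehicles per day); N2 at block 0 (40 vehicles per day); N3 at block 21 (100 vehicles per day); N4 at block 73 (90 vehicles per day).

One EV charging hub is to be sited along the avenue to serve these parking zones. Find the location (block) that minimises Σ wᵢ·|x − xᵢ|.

For a sum of weighted absolute distances on a line, the optimum is the weighted median (not the mean). Total weight W = 305; half-weight = 152.5.
Sort by position and accumulate weight:
  block 0 (N2, w=40) → cum 40
  block 21 (N3, w=100) → cum 140
  block 33 (N1, w=75) → cum 215  ≥ 152.5 → median here
  block 73 (N4, w=90) → cum 305
Optimal location: block 33.

x = 33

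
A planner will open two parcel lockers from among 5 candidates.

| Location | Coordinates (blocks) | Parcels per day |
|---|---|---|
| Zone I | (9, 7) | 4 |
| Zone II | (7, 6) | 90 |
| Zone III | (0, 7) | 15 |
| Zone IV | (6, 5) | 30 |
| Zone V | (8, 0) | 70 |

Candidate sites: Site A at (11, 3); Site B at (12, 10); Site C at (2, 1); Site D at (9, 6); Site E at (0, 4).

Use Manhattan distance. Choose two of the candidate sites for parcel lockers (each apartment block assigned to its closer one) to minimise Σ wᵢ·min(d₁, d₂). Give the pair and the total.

{Site D, Site E}, total 839

Evaluate every pair (each demand assigned to the nearer of the two):
  {Site D, Site E}: total = 839
  {Site A, Site D}: total = 874
  {Site C, Site D}: total = 914
  {Site B, Site D}: total = 944
  {Site A, Site E}: total = 1329
  {Site A, Site C}: total = 1404
  {Site A, Site B}: total = 1509
  {Site C, Site E}: total = 1603
  {Site B, Site C}: total = 1684
  {Site B, Site E}: total = 1929
Best pair: {Site D, Site E} with total 839.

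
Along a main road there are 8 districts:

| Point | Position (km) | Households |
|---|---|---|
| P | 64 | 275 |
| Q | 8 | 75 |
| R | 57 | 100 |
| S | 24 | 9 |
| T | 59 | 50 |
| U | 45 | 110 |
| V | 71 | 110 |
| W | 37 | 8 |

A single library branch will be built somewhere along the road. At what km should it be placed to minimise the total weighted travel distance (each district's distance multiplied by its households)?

x = 64

For a sum of weighted absolute distances on a line, the optimum is the weighted median (not the mean). Total weight W = 737; half-weight = 368.5.
Sort by position and accumulate weight:
  km 8 (Q, w=75) → cum 75
  km 24 (S, w=9) → cum 84
  km 37 (W, w=8) → cum 92
  km 45 (U, w=110) → cum 202
  km 57 (R, w=100) → cum 302
  km 59 (T, w=50) → cum 352
  km 64 (P, w=275) → cum 627  ≥ 368.5 → median here
  km 71 (V, w=110) → cum 737
Optimal location: km 64.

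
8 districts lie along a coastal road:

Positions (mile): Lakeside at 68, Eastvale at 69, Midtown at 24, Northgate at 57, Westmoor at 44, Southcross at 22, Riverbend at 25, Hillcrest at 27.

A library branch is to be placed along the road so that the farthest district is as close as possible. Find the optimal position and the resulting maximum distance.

The 1-center on a line is the midpoint of the two extreme points: leftmost at 22, rightmost at 69.
Optimal location = (22 + 69)/2 = 45.5; maximum distance = (69 − 22)/2 = 23.5.

location 45.5, max distance 23.5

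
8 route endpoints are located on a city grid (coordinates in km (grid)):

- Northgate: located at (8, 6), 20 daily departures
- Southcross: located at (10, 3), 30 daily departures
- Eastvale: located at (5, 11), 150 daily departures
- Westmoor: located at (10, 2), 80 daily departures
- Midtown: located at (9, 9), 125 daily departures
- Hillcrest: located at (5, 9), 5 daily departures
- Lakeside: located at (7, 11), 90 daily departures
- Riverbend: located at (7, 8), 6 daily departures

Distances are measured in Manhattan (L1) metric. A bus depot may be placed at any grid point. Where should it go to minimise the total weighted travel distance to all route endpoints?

Manhattan distance separates: Σwᵢ(|x−xᵢ|+|y−yᵢ|) = Σwᵢ|x−xᵢ| + Σwᵢ|y−yᵢ|, so x and y are optimised independently as 1-D weighted medians.
Total weight W = 506; half = 253.
x-coordinate, sorted with cumulative weight:
  x=5 (Eastvale, w=150) cum 150
  x=5 (Hillcrest, w=5) cum 155
  x=7 (Lakeside, w=90) cum 245
  x=7 (Riverbend, w=6) cum 251
  x=8 (Northgate, w=20) cum 271  ← median
  x=9 (Midtown, w=125) cum 396
  x=10 (Southcross, w=30) cum 426
  x=10 (Westmoor, w=80) cum 506
⇒ x* = 8
y-coordinate, sorted with cumulative weight:
  y=2 (Westmoor, w=80) cum 80
  y=3 (Southcross, w=30) cum 110
  y=6 (Northgate, w=20) cum 130
  y=8 (Riverbend, w=6) cum 136
  y=9 (Midtown, w=125) cum 261  ← median
  y=9 (Hillcrest, w=5) cum 266
  y=11 (Eastvale, w=150) cum 416
  y=11 (Lakeside, w=90) cum 506
⇒ y* = 9

(8, 9)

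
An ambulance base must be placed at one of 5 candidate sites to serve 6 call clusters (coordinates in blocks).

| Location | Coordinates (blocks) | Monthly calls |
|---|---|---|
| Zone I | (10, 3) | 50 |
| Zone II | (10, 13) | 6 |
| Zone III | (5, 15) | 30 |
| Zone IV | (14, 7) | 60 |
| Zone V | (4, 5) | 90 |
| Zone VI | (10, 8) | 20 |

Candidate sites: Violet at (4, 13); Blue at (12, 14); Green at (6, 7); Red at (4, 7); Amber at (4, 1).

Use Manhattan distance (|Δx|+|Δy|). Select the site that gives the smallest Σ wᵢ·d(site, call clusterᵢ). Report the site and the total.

Total weighted distance at each candidate:
  Violet (4, 13): total = 2826
  Blue (12, 14): total = 3138
  Green (6, 7): total = 1670
  Red (4, 7): total = 1762
  Amber (4, 1): total = 2538
Minimum is at Green with total 1670 blocks.

Green, total 1670 blocks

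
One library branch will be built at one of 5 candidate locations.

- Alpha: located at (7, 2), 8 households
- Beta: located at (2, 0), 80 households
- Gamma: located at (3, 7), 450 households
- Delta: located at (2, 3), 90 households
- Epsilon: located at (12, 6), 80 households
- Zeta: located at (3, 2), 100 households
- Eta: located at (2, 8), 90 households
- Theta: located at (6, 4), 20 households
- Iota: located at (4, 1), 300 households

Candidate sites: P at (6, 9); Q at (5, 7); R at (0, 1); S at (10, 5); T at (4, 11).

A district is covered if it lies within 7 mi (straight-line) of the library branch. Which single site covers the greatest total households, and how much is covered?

Q, covering 1058

Coverage radius r = 7 mi; a point is covered iff (Δx)²+(Δy)² ≤ 7² = 49.
  P (6, 9): covers {Gamma, Epsilon, Eta, Theta} → 640
  Q (5, 7): covers {Alpha, Gamma, Delta, Zeta, Eta, Theta, Iota} → 1058
  R (0, 1): covers {Beta, Gamma, Delta, Zeta, Theta, Iota} → 1040
  S (10, 5): covers {Alpha, Epsilon, Theta} → 108
  T (4, 11): covers {Gamma, Eta} → 540
Maximum coverage at Q: 1058 households.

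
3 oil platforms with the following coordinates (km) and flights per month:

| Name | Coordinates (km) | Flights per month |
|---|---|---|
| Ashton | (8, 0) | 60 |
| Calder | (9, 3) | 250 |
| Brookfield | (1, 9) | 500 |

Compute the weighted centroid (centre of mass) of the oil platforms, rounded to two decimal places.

The minimiser of Σwᵢ‖p−pᵢ‖² is the weighted centroid p* = (Σwᵢpᵢ)/(Σwᵢ).
Σwᵢ = 810.
Σwᵢxᵢ = 60·8 + 250·9 + 500·1 = 3230.
Σwᵢyᵢ = 60·0 + 250·3 + 500·9 = 5250.
x* = 3230/810 = 3.99, y* = 5250/810 = 6.48.

(3.99, 6.48)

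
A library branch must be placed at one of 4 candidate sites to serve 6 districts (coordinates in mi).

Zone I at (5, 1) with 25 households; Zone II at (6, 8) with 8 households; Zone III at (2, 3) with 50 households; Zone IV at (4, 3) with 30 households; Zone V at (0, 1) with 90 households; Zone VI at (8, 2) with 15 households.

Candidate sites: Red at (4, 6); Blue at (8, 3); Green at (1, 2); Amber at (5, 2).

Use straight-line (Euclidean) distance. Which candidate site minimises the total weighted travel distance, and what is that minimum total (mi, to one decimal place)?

Green, total 563.4 mi

Total weighted distance at each candidate:
  Red (4, 6): total = 1081.5
  Blue (8, 3): total = 1310.4
  Green (1, 2): total = 563.4
  Amber (5, 2): total = 778.1
Minimum is at Green with total 563.4 mi.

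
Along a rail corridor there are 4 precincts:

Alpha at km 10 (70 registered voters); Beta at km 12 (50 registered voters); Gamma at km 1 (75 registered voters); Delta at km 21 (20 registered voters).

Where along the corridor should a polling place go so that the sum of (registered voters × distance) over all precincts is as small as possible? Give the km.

x = 10

For a sum of weighted absolute distances on a line, the optimum is the weighted median (not the mean). Total weight W = 215; half-weight = 107.5.
Sort by position and accumulate weight:
  km 1 (Gamma, w=75) → cum 75
  km 10 (Alpha, w=70) → cum 145  ≥ 107.5 → median here
  km 12 (Beta, w=50) → cum 195
  km 21 (Delta, w=20) → cum 215
Optimal location: km 10.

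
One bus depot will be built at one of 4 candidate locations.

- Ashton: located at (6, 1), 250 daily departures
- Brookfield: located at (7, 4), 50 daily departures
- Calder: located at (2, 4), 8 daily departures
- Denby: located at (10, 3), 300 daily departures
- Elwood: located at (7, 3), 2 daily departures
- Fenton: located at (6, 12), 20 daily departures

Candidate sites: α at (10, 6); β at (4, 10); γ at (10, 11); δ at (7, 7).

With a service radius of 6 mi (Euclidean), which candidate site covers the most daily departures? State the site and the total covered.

δ, covering 380

Coverage radius r = 6 mi; a point is covered iff (Δx)²+(Δy)² ≤ 6² = 36.
  α (10, 6): covers {Brookfield, Denby, Elwood} → 352
  β (4, 10): covers {Fenton} → 20
  γ (10, 11): covers {Fenton} → 20
  δ (7, 7): covers {Brookfield, Calder, Denby, Elwood, Fenton} → 380
Maximum coverage at δ: 380 daily departures.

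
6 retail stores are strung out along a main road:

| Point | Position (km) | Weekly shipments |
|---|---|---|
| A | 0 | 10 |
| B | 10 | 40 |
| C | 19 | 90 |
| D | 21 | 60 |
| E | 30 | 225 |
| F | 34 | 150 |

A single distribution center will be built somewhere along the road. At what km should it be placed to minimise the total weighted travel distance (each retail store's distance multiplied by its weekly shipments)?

For a sum of weighted absolute distances on a line, the optimum is the weighted median (not the mean). Total weight W = 575; half-weight = 287.5.
Sort by position and accumulate weight:
  km 0 (A, w=10) → cum 10
  km 10 (B, w=40) → cum 50
  km 19 (C, w=90) → cum 140
  km 21 (D, w=60) → cum 200
  km 30 (E, w=225) → cum 425  ≥ 287.5 → median here
  km 34 (F, w=150) → cum 575
Optimal location: km 30.

x = 30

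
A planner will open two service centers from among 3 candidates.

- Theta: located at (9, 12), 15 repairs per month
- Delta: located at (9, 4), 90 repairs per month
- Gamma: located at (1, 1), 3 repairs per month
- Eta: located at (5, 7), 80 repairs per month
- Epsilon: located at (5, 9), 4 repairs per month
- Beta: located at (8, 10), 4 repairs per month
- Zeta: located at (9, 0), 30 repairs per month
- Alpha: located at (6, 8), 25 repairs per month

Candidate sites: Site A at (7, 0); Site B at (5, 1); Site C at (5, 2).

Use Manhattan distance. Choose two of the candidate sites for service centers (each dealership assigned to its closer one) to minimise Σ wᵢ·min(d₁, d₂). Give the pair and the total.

Evaluate every pair (each demand assigned to the nearer of the two):
  {Site A, Site C}: total = 1472
  {Site B, Site C}: total = 1559
  {Site A, Site B}: total = 1578
Best pair: {Site A, Site C} with total 1472.

{Site A, Site C}, total 1472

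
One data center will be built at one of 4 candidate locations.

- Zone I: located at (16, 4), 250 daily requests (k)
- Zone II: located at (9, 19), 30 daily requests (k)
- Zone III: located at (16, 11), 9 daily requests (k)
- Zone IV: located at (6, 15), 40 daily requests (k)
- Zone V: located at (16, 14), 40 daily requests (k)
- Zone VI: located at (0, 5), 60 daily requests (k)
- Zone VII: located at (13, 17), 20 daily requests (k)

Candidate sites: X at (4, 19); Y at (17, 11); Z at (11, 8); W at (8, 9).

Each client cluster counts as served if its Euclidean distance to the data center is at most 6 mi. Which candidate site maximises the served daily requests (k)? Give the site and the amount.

Coverage radius r = 6 mi; a point is covered iff (Δx)²+(Δy)² ≤ 6² = 36.
  X (4, 19): covers {Zone II, Zone IV} → 70
  Y (17, 11): covers {Zone III, Zone V} → 49
  Z (11, 8): covers {Zone III} → 9
  W (8, 9): covers {none} → 0
Maximum coverage at X: 70 daily requests (k).

X, covering 70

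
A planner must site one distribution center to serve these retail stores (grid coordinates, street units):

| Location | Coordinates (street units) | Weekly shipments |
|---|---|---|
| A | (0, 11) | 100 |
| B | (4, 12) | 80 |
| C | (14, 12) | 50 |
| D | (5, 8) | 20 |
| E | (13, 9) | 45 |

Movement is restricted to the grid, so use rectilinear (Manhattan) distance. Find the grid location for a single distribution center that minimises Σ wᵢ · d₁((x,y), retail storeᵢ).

Manhattan distance separates: Σwᵢ(|x−xᵢ|+|y−yᵢ|) = Σwᵢ|x−xᵢ| + Σwᵢ|y−yᵢ|, so x and y are optimised independently as 1-D weighted medians.
Total weight W = 295; half = 147.5.
x-coordinate, sorted with cumulative weight:
  x=0 (A, w=100) cum 100
  x=4 (B, w=80) cum 180  ← median
  x=5 (D, w=20) cum 200
  x=13 (E, w=45) cum 245
  x=14 (C, w=50) cum 295
⇒ x* = 4
y-coordinate, sorted with cumulative weight:
  y=8 (D, w=20) cum 20
  y=9 (E, w=45) cum 65
  y=11 (A, w=100) cum 165  ← median
  y=12 (B, w=80) cum 245
  y=12 (C, w=50) cum 295
⇒ y* = 11

(4, 11)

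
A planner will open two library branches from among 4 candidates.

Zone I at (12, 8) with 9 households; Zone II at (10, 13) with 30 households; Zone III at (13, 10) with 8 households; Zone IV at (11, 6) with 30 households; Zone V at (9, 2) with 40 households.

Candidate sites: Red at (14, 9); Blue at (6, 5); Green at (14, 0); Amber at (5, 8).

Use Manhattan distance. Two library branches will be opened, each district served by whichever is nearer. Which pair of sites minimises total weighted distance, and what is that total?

{Red, Blue}, total 703

Evaluate every pair (each demand assigned to the nearer of the two):
  {Red, Blue}: total = 703
  {Red, Green}: total = 743
  {Red, Amber}: total = 863
  {Blue, Amber}: total = 863
  {Blue, Green}: total = 949
  {Green, Amber}: total = 963
Best pair: {Red, Blue} with total 703.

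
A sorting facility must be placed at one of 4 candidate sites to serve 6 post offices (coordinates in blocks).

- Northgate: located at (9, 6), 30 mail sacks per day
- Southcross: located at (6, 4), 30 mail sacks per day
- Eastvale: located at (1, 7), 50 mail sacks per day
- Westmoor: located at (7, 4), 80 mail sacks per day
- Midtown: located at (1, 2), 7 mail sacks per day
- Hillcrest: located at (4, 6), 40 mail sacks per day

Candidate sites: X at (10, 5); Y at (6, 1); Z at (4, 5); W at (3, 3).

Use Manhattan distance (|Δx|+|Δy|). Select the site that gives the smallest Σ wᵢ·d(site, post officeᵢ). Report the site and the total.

Total weighted distance at each candidate:
  X (10, 5): total = 1444
  Y (6, 1): total = 1522
  Z (4, 5): total = 922
  W (3, 3): total = 1271
Minimum is at Z with total 922 blocks.

Z, total 922 blocks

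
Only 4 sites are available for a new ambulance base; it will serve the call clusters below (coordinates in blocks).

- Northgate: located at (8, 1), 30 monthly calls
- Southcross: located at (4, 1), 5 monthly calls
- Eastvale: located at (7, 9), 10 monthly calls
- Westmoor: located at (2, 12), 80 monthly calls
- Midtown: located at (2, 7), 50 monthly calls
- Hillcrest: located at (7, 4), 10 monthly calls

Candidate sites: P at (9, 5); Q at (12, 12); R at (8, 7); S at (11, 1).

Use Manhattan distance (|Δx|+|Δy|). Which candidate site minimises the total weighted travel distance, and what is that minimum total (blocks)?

Total weighted distance at each candidate:
  P (9, 5): total = 1855
  Q (12, 12): total = 2305
  R (8, 7): total = 1480
  S (11, 1): total = 2665
Minimum is at R with total 1480 blocks.

R, total 1480 blocks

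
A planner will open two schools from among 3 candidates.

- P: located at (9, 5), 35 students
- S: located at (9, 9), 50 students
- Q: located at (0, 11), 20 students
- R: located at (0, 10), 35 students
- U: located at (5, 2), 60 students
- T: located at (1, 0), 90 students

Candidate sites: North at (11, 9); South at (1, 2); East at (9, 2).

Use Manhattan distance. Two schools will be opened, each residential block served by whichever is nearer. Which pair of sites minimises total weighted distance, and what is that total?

Evaluate every pair (each demand assigned to the nearer of the two):
  {North, South}: total = 1245
  {South, East}: total = 1390
  {North, East}: total = 2025
Best pair: {North, South} with total 1245.

{North, South}, total 1245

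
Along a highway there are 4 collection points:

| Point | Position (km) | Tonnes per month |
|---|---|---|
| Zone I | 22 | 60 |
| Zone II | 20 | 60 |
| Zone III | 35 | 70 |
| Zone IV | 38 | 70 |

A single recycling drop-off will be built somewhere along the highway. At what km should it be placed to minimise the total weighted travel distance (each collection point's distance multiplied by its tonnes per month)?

x = 35

For a sum of weighted absolute distances on a line, the optimum is the weighted median (not the mean). Total weight W = 260; half-weight = 130.
Sort by position and accumulate weight:
  km 20 (Zone II, w=60) → cum 60
  km 22 (Zone I, w=60) → cum 120
  km 35 (Zone III, w=70) → cum 190  ≥ 130 → median here
  km 38 (Zone IV, w=70) → cum 260
Optimal location: km 35.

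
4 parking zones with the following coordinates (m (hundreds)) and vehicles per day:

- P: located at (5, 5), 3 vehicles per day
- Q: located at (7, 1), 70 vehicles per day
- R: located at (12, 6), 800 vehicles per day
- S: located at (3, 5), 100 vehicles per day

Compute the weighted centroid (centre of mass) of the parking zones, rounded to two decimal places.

The minimiser of Σwᵢ‖p−pᵢ‖² is the weighted centroid p* = (Σwᵢpᵢ)/(Σwᵢ).
Σwᵢ = 973.
Σwᵢxᵢ = 3·5 + 70·7 + 800·12 + 100·3 = 10405.
Σwᵢyᵢ = 3·5 + 70·1 + 800·6 + 100·5 = 5385.
x* = 10405/973 = 10.69, y* = 5385/973 = 5.53.

(10.69, 5.53)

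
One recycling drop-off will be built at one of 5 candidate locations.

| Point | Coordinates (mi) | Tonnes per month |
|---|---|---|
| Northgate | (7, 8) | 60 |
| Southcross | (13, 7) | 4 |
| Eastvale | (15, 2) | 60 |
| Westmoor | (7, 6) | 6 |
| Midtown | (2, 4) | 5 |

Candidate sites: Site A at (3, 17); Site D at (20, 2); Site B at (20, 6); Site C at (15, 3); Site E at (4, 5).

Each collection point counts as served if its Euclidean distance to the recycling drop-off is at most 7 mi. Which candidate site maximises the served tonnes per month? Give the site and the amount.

Coverage radius r = 7 mi; a point is covered iff (Δx)²+(Δy)² ≤ 7² = 49.
  Site A (3, 17): covers {none} → 0
  Site D (20, 2): covers {Eastvale} → 60
  Site B (20, 6): covers {Eastvale} → 60
  Site C (15, 3): covers {Southcross, Eastvale} → 64
  Site E (4, 5): covers {Northgate, Westmoor, Midtown} → 71
Maximum coverage at Site E: 71 tonnes per month.

Site E, covering 71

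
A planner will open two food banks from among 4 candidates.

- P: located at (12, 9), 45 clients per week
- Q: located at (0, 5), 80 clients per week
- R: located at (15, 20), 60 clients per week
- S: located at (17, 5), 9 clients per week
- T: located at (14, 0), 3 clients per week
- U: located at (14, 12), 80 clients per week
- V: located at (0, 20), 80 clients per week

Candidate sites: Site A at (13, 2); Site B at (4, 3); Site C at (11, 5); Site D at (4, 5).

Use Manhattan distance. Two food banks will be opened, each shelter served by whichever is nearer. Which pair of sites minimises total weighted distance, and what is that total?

{Site C, Site D}, total 4083

Evaluate every pair (each demand assigned to the nearer of the two):
  {Site C, Site D}: total = 4083
  {Site A, Site D}: total = 4352
  {Site B, Site C}: total = 4403
  {Site A, Site B}: total = 4672
  {Site A, Site C}: total = 5188
  {Site B, Site D}: total = 5456
Best pair: {Site C, Site D} with total 4083.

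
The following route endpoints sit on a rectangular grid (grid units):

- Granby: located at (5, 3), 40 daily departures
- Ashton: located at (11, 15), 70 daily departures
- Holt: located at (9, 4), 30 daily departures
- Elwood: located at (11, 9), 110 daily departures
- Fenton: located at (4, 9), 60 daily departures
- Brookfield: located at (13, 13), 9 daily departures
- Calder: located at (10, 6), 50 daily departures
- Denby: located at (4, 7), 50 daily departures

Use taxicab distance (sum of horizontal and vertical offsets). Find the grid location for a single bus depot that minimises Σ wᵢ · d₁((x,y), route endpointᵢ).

Manhattan distance separates: Σwᵢ(|x−xᵢ|+|y−yᵢ|) = Σwᵢ|x−xᵢ| + Σwᵢ|y−yᵢ|, so x and y are optimised independently as 1-D weighted medians.
Total weight W = 419; half = 209.5.
x-coordinate, sorted with cumulative weight:
  x=4 (Fenton, w=60) cum 60
  x=4 (Denby, w=50) cum 110
  x=5 (Granby, w=40) cum 150
  x=9 (Holt, w=30) cum 180
  x=10 (Calder, w=50) cum 230  ← median
  x=11 (Ashton, w=70) cum 300
  x=11 (Elwood, w=110) cum 410
  x=13 (Brookfield, w=9) cum 419
⇒ x* = 10
y-coordinate, sorted with cumulative weight:
  y=3 (Granby, w=40) cum 40
  y=4 (Holt, w=30) cum 70
  y=6 (Calder, w=50) cum 120
  y=7 (Denby, w=50) cum 170
  y=9 (Elwood, w=110) cum 280  ← median
  y=9 (Fenton, w=60) cum 340
  y=13 (Brookfield, w=9) cum 349
  y=15 (Ashton, w=70) cum 419
⇒ y* = 9

(10, 9)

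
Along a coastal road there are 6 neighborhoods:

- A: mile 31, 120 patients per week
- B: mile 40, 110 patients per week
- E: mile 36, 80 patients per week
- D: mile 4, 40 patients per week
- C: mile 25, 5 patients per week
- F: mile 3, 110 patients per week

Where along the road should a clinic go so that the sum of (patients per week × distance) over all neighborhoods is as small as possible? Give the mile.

x = 31

For a sum of weighted absolute distances on a line, the optimum is the weighted median (not the mean). Total weight W = 465; half-weight = 232.5.
Sort by position and accumulate weight:
  mile 3 (F, w=110) → cum 110
  mile 4 (D, w=40) → cum 150
  mile 25 (C, w=5) → cum 155
  mile 31 (A, w=120) → cum 275  ≥ 232.5 → median here
  mile 36 (E, w=80) → cum 355
  mile 40 (B, w=110) → cum 465
Optimal location: mile 31.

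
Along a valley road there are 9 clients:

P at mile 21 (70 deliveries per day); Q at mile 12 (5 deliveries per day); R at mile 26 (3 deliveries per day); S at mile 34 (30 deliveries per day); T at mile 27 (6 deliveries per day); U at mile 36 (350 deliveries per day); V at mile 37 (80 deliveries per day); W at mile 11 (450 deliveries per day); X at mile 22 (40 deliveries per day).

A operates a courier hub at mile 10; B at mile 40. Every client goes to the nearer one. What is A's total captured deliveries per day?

The indifferent point is the midpoint (10+40)/2 = 25; clients left of it (closer to A at 10) go to A, those right go to B.
  W at 11 (w=450) → A
  Q at 12 (w=5) → A
  P at 21 (w=70) → A
  X at 22 (w=40) → A
  R at 26 (w=3) → B
  T at 27 (w=6) → B
  S at 34 (w=30) → B
  U at 36 (w=350) → B
  V at 37 (w=80) → B
A captures 565; B captures 469.

565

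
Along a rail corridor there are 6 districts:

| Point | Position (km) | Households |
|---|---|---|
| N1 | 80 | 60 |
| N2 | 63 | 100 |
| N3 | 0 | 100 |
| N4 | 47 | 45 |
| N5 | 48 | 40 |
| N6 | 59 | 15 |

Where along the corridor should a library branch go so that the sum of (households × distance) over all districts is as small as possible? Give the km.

For a sum of weighted absolute distances on a line, the optimum is the weighted median (not the mean). Total weight W = 360; half-weight = 180.
Sort by position and accumulate weight:
  km 0 (N3, w=100) → cum 100
  km 47 (N4, w=45) → cum 145
  km 48 (N5, w=40) → cum 185  ≥ 180 → median here
  km 59 (N6, w=15) → cum 200
  km 63 (N2, w=100) → cum 300
  km 80 (N1, w=60) → cum 360
Optimal location: km 48.

x = 48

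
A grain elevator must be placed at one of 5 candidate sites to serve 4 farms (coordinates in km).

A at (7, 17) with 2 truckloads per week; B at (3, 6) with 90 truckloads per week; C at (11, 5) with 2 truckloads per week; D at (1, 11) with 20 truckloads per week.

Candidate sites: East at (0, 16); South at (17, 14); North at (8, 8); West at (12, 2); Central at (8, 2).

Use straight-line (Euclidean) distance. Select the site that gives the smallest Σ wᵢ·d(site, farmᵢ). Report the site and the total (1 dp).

Total weighted distance at each candidate:
  East (0, 16): total = 1086.9
  South (17, 14): total = 1819.3
  North (8, 8): total = 663.6
  West (12, 2): total = 1208.6
  Central (8, 2): total = 842.9
Minimum is at North with total 663.6 km.

North, total 663.6 km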